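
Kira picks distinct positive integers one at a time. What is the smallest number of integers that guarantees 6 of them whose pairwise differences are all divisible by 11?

Integers whose pairwise differences are multiples of 11 are exactly those sharing a remainder mod 11. The 11 residue classes mod 11 are the pigeonholes.
With 55 integers one could put 5 in each residue class and have no class reach 6.
The 56th integer pushes some class to 6, so 11·5 + 1 = 56.

56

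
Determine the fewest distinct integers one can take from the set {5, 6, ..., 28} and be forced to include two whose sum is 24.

18

A set avoiding the sum 24 can contain at most one of each pair {x, 24−x}, plus the 10 elements whose complement lies outside the range or equal to its own complement.
The integers 12, …, 28 (17 of them) are such a set: any two sum to at least 12+13 = 25 > 24.
Pigeonhole: any 18th integer completes one of the 7 pairs, so 18 choices force a sum of 24.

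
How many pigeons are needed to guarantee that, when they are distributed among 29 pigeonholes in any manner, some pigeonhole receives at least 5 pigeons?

With 116 pigeons one could put exactly 4 in each of the 29 pigeonholes, and no pigeonhole would reach 5.
Pigeonhole: one more pigeon must land in a pigeonhole that already has 4, giving it 5.
So 29 × 4 + 1 = 117 pigeons are required.

117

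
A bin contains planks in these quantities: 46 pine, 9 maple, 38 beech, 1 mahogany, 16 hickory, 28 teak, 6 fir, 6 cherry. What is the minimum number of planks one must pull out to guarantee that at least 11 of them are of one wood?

63

An adversary could hand out at most 10 planks per wood (4 woods run out sooner): 10 + 9 + 10 + 1 + 10 + 10 + 6 + 6 = 62 planks and still no wood has 11.
One more plank lands in a wood already at 10, so 63 draws are enough and 62 are not.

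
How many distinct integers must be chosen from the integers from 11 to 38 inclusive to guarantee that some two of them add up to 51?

A set avoiding the sum 51 can contain at most one of each pair {x, 51−x}, plus the 2 elements whose complement lies outside the range.
The integers 11, …, 25 (15 of them) are such a set: any two sum to at least 11+12 = 23 and at most 24+25 = 49 < 51.
By pigeonhole, any 16th integer completes one of the 13 pairs, so 16 choices force a sum of 51.

16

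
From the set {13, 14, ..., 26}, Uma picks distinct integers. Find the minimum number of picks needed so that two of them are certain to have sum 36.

10

Group the elements by complementary pair {x, 36−x}: {13,23}, {14,22}, {15,21}, …, giving 5 two-element pairs, the single value 18 (it cannot pair with itself since the integers are distinct), and 3 integers whose partner 36−x falls outside [13,26].
Treating each of those 9 groups as a pigeonhole, one can pick one integer per group — 9 integers — with no two summing to 36.
The 10th integer lands in an occupied pair, forcing a sum of 36.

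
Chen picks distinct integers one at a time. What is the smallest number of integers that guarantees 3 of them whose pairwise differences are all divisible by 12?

Integers whose pairwise differences are multiples of 12 are exactly those sharing a remainder mod 12. The 12 residue classes mod 12 are the pigeonholes.
With 24 integers one could put 2 in each residue class and have no class reach 3.
The 25th integer pushes some class to 3, so 12·2 + 1 = 25.

25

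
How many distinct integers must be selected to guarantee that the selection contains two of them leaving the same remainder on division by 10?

11

By the pigeonhole principle, the 10 residue classes mod 10 are the pigeonholes.
With 10 integers one could put 1 in each residue class and have no class reach 2.
The 11th integer pushes some class to 2, so 10·1 + 1 = 11.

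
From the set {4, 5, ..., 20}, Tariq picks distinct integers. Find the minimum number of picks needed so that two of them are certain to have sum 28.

12

A set avoiding the sum 28 can contain at most one of each pair {x, 28−x}, plus the 5 elements whose complement lies outside the range or equal to its own complement.
The integers 4, …, 14 (11 of them) are such a set: any two sum to at least 4+5 = 9 and at most 13+14 = 27 < 28.
Any 12th integer completes one of the 6 pairs, so 12 choices force a sum of 28.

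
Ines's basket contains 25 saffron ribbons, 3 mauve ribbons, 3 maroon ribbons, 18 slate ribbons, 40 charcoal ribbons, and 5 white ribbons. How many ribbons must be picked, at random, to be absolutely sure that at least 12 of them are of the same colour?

45

An adversary could hand out at most 11 ribbons per colour (mauve, maroon, white run out sooner): 11 + 3 + 3 + 11 + 11 + 5 = 44 ribbons and still no colour has 12.
By the pigeonhole principle, one more ribbon lands in a colour already at 11, so 45 draws are enough and 44 are not.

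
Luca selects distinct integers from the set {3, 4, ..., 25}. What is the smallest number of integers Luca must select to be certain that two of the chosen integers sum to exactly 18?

A set avoiding the sum 18 can contain at most one of each pair {x, 18−x}, plus the 11 elements whose complement lies outside the range or equal to its own complement.
The integers 9, …, 25 (17 of them) are such a set: any two sum to at least 9+10 = 19 > 18.
Pigeonhole: any 18th integer completes one of the 6 pairs, so 18 choices force a sum of 18.

18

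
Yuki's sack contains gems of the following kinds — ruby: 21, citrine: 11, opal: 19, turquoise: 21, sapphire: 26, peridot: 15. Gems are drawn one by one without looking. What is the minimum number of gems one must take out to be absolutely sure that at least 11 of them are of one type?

By the pigeonhole principle, the 6 types are the holes; the gems drawn are the pigeons.
To avoid 11 of any one type, the worst case takes at most 10 of each type.
That gives 10 + 10 + 10 + 10 + 10 + 10 = 60 gems with no type reaching 11.
The next gem forces some type to 11, so 60 + 1 = 61.

61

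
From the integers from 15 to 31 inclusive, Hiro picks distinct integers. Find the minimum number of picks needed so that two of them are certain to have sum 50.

12

A set avoiding the sum 50 can contain at most one of each pair {x, 50−x}, plus the 5 elements whose complement lies outside the range or equal to its own complement.
The integers 15, …, 25 (11 of them) are such a set: any two sum to at least 15+16 = 31 and at most 24+25 = 49 < 50.
By pigeonhole, any 12th integer completes one of the 6 pairs, so 12 choices force a sum of 50.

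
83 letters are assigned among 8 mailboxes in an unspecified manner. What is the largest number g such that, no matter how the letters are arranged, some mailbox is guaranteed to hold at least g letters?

By the pigeonhole principle, the 8 mailboxes are the holes and the 83 letters are the pigeons.
If every mailbox held at most 10 letters, the total would be at most 8 × 10 = 80, which is less than 83.
So some mailbox holds at least ⌈83/8⌉ = 11 letters.

11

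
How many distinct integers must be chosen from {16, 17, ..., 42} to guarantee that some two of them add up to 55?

16

A set avoiding the sum 55 can contain at most one of each pair {x, 55−x}, plus the 3 elements whose complement lies outside the range.
The integers 28, …, 42 (15 of them) are such a set: any two sum to at least 28+29 = 57 > 55.
By pigeonhole, any 16th integer completes one of the 12 pairs, so 16 choices force a sum of 55.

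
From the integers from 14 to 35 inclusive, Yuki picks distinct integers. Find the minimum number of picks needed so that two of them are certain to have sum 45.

14

Group the elements by complementary pair {x, 45−x}: {14,31}, {15,30}, {16,29}, …, giving 9 two-element pairs and 4 integers whose partner 45−x falls outside [14,35].
By the pigeonhole principle, treating each of those 13 groups as a pigeonhole, one can pick one integer per group — 13 integers — with no two summing to 45.
The 14th integer lands in an occupied pair, forcing a sum of 45.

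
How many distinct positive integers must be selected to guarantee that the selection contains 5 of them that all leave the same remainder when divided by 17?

By the pigeonhole principle, the 17 residue classes mod 17 are the pigeonholes.
With 68 integers one could put 4 in each residue class and have no class reach 5.
The 69th integer pushes some class to 5, so 17·4 + 1 = 69.

69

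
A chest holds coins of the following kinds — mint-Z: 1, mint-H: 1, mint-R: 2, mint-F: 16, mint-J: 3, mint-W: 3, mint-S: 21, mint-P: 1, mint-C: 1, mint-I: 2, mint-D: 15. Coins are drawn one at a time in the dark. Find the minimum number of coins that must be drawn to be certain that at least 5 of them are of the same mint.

27

An adversary could hand out at most 4 coins per mint (8 mints run out sooner): 1 + 1 + 2 + 4 + 3 + 3 + 4 + 1 + 1 + 2 + 4 = 26 coins and still no mint has 5.
One more coin lands in a mint already at 4, so 27 draws are enough and 26 are not.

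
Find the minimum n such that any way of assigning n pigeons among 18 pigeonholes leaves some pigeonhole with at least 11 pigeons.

With 180 pigeons one could put exactly 10 in each of the 18 pigeonholes, and no pigeonhole would reach 11.
One more pigeon must land in a pigeonhole that already has 10, giving it 11.
So 18 × 10 + 1 = 181 pigeons are required.

181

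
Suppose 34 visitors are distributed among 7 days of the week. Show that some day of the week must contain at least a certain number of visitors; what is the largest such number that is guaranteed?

The 7 days of the week are the holes and the 34 visitors are the pigeons.
If every day of the week held at most 4 visitors, the total would be at most 7 × 4 = 28, which is less than 34.
So some day of the week holds at least ⌈34/7⌉ = 5 visitors.

5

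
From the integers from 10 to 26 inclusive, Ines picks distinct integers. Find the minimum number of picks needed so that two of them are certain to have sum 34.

Group the elements by complementary pair {x, 34−x}: {10,24}, {11,23}, {12,22}, …, giving 7 two-element pairs, the single value 17 (it cannot pair with itself since the integers are distinct), and 2 integers whose partner 34−x falls outside [10,26].
Pigeonhole: treating each of those 10 groups as a pigeonhole, one can pick one integer per group — 10 integers — with no two summing to 34.
The 11th integer lands in an occupied pair, forcing a sum of 34.

11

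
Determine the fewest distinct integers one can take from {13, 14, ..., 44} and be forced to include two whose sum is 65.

21

Group the elements by complementary pair {x, 65−x}: {21,44}, {22,43}, {23,42}, …, giving 12 two-element pairs and 8 integers whose partner 65−x falls outside [13,44].
Treating each of those 20 groups as a pigeonhole, one can pick one integer per group — 20 integers — with no two summing to 65.
The 21st integer lands in an occupied pair, forcing a sum of 65.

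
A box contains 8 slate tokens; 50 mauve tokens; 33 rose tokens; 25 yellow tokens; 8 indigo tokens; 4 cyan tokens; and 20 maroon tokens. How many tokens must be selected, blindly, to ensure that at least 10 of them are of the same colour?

The 7 colours are the holes; the tokens drawn are the pigeons.
To avoid 10 of any one colour, the worst case takes at most 9 of each colour, or every token of a colour that has fewer than 9.
That gives 8 + 9 + 9 + 9 + 8 + 4 + 9 = 56 tokens with no colour reaching 10.
The next token forces some colour to 10, so 56 + 1 = 57.

57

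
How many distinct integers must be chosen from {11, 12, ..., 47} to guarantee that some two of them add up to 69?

25

A set avoiding the sum 69 can contain at most one of each pair {x, 69−x}, plus the 11 elements whose complement lies outside the range.
The integers 11, …, 34 (24 of them) are such a set: any two sum to at least 11+12 = 23 and at most 33+34 = 67 < 69.
By pigeonhole, any 25th integer completes one of the 13 pairs, so 25 choices force a sum of 69.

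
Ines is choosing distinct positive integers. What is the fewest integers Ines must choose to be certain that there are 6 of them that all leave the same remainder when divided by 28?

141

Pigeonhole: the 28 residue classes mod 28 are the pigeonholes.
With 140 integers one could put 5 in each residue class and have no class reach 6.
The 141st integer pushes some class to 6, so 28·5 + 1 = 141.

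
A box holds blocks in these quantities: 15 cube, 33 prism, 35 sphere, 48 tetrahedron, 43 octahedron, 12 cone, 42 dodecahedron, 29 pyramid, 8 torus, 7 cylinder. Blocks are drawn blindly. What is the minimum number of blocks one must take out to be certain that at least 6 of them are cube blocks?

In the worst case for collecting cube blocks, every non-cube block comes out first.
There are 33 + 35 + 48 + 43 + 12 + 42 + 29 + 8 + 7 = 257 non-cube blocks altogether.
After those, each further block must be cube, so 257 + 6 = 263 draws guarantee 6 cube blocks.

263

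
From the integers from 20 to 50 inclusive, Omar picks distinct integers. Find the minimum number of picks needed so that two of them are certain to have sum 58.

23

Two chosen integers sum to 58 exactly when both halves of some pair {x, 58−x} with 20 ≤ x ≤ 58−x ≤ 38 are chosen — 9 such pairs.
The remaining 13 elements (those with no distinct partner in range) can never complete a 58-sum, so the worst case takes all of them and one from each pair: 13 + 9 = 22.
Pigeonhole: the 23rd integer has to be the second member of some pair, so 22 + 1 = 23.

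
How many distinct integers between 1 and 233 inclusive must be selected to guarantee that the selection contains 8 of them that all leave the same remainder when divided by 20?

By pigeonhole, the 20 residue classes mod 20 are the pigeonholes.
With 140 integers one could put 7 in each residue class and have no class reach 8.
The 141st integer pushes some class to 8, so 20·7 + 1 = 141.

141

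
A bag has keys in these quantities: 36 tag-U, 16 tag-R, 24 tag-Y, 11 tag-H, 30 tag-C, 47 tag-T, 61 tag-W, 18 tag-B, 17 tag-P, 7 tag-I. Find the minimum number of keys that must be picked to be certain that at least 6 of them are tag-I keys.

266

In the worst case for collecting tag-I keys, every non-tag-I key comes out first.
There are 36 + 16 + 24 + 11 + 30 + 47 + 61 + 18 + 17 = 260 non-tag-I keys altogether.
After those, each further key must be tag-I, so 260 + 6 = 266 draws guarantee 6 tag-I keys.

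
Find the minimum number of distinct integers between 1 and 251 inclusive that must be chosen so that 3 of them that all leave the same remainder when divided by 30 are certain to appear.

61

By pigeonhole, the 30 residue classes mod 30 are the pigeonholes.
With 60 integers one could put 2 in each residue class and have no class reach 3.
The 61st integer pushes some class to 3, so 30·2 + 1 = 61.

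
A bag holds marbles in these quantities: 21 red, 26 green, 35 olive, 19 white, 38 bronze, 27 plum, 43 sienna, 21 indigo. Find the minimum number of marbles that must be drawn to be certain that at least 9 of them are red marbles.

218

In the worst case for collecting red marbles, every non-red marble comes out first.
There are 26 + 35 + 19 + 38 + 27 + 43 + 21 = 209 non-red marbles altogether.
After those, each further marble must be red, so 209 + 9 = 218 draws guarantee 9 red marbles.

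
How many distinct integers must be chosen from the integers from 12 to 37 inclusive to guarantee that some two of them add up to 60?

20

Two chosen integers sum to 60 exactly when both halves of some pair {x, 60−x} with 23 ≤ x ≤ 60−x ≤ 37 are chosen — 7 such pairs.
The remaining 12 elements (those with no distinct partner in range) can never complete a 60-sum, so the worst case takes all of them and one from each pair: 12 + 7 = 19.
By pigeonhole, the 20th integer has to be the second member of some pair, so 19 + 1 = 20.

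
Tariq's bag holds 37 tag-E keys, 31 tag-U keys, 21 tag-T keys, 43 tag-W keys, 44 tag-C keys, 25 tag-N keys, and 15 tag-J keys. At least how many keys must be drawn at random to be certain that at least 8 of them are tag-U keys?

In the worst case for collecting tag-U keys, every non-tag-U key comes out first.
There are 37 + 21 + 43 + 44 + 25 + 15 = 185 non-tag-U keys altogether.
After those, each further key must be tag-U, so 185 + 8 = 193 draws guarantee 8 tag-U keys.

193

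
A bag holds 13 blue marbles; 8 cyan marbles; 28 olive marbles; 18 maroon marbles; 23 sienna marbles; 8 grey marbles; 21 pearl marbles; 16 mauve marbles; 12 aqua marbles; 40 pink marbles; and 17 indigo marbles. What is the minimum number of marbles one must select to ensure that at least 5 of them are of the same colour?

An adversary could hand out at most 4 marbles per colour: 4 + 4 + 4 + 4 + 4 + 4 + 4 + 4 + 4 + 4 + 4 = 44 marbles and still no colour has 5.
One more marble lands in a colour already at 4, so 45 draws are enough and 44 are not.

45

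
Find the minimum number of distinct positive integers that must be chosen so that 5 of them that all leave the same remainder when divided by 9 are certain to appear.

37

The 9 residue classes mod 9 are the pigeonholes.
With 36 integers one could put 4 in each residue class and have no class reach 5.
The 37th integer pushes some class to 5, so 9·4 + 1 = 37.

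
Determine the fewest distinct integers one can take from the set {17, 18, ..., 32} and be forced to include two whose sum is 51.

10

Group the elements by complementary pair {x, 51−x}: {19,32}, {20,31}, {21,30}, …, giving 7 two-element pairs and 2 integers whose partner 51−x falls outside [17,32].
Pigeonhole: treating each of those 9 groups as a pigeonhole, one can pick one integer per group — 9 integers — with no two summing to 51.
The 10th integer lands in an occupied pair, forcing a sum of 51.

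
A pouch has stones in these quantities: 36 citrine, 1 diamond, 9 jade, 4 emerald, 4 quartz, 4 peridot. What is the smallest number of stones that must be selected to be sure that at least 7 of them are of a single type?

An adversary could hand out at most 6 stones per type (4 types run out sooner): 6 + 1 + 6 + 4 + 4 + 4 = 25 stones and still no type has 7.
By the pigeonhole principle, one more stone lands in a type already at 6, so 26 draws are enough and 25 are not.

26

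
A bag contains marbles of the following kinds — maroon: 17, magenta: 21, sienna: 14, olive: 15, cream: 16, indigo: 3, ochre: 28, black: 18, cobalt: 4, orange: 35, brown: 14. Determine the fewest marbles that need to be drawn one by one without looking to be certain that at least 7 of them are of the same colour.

62

An adversary could hand out at most 6 marbles per colour (indigo, cobalt run out sooner): 6 + 6 + 6 + 6 + 6 + 3 + 6 + 6 + 4 + 6 + 6 = 61 marbles and still no colour has 7.
By pigeonhole, one more marble lands in a colour already at 6, so 62 draws are enough and 61 are not.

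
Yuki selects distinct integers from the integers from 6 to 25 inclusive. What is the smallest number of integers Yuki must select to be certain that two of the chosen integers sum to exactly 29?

Group the elements by complementary pair {x, 29−x}: {6,23}, {7,22}, {8,21}, …, giving 9 two-element pairs and 2 integers whose partner 29−x falls outside [6,25].
By the pigeonhole principle, treating each of those 11 groups as a pigeonhole, one can pick one integer per group — 11 integers — with no two summing to 29.
The 12th integer lands in an occupied pair, forcing a sum of 29.

12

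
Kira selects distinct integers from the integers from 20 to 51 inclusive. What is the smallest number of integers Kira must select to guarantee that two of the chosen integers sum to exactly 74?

A set avoiding the sum 74 can contain at most one of each pair {x, 74−x}, plus the 4 elements whose complement lies outside the range or equal to its own complement.
The integers 20, …, 37 (18 of them) are such a set: any two sum to at least 20+21 = 41 and at most 36+37 = 73 < 74.
Pigeonhole: any 19th integer completes one of the 14 pairs, so 19 choices force a sum of 74.

19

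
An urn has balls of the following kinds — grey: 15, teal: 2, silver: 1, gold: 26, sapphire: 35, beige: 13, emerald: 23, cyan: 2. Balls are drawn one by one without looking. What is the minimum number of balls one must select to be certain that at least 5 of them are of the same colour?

By the pigeonhole principle, put each drawn ball into a box by colour. The largest draw with every box below 5 takes min(count, 4) from each colour; colours with fewer than 4 contribute all they have.
Σ min(cᵢ, 4) = 4 + 2 + 1 + 4 + 4 + 4 + 4 + 2 = 25.
Draw number 25 + 1 = 26 must push one box to 5.

26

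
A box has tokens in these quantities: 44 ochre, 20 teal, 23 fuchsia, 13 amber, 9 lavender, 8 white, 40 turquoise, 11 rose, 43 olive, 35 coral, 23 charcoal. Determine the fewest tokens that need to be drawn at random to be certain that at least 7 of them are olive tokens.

In the worst case for collecting olive tokens, every non-olive token comes out first.
There are 44 + 20 + 23 + 13 + 9 + 8 + 40 + 11 + 35 + 23 = 226 non-olive tokens altogether.
After those, each further token must be olive, so 226 + 7 = 233 draws guarantee 7 olive tokens.

233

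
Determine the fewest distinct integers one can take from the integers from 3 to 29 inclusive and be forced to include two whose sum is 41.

19

Group the elements by complementary pair {x, 41−x}: {12,29}, {13,28}, {14,27}, …, giving 9 two-element pairs and 9 integers whose partner 41−x falls outside [3,29].
Treating each of those 18 groups as a pigeonhole, one can pick one integer per group — 18 integers — with no two summing to 41.
The 19th integer lands in an occupied pair, forcing a sum of 41.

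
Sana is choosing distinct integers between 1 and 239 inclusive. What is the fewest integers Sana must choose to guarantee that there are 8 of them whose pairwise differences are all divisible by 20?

141

Integers whose pairwise differences are multiples of 20 are exactly those sharing a remainder mod 20. By pigeonhole, the 20 residue classes mod 20 are the pigeonholes.
With 140 integers one could put 7 in each residue class and have no class reach 8.
The 141st integer pushes some class to 8, so 20·7 + 1 = 141.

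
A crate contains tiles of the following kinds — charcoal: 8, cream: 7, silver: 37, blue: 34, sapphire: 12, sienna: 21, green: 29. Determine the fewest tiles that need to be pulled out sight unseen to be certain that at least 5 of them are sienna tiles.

132

In the worst case for collecting sienna tiles, every non-sienna tile comes out first.
There are 8 + 7 + 37 + 34 + 12 + 29 = 127 non-sienna tiles altogether.
After those, each further tile must be sienna, so 127 + 5 = 132 draws guarantee 5 sienna tiles.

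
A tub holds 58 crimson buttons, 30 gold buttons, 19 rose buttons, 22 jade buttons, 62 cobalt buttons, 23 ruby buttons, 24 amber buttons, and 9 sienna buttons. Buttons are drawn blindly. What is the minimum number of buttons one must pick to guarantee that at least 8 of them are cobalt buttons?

In the worst case for collecting cobalt buttons, every non-cobalt button comes out first.
There are 58 + 30 + 19 + 22 + 23 + 24 + 9 = 185 non-cobalt buttons altogether.
After those, each further button must be cobalt, so 185 + 8 = 193 draws guarantee 8 cobalt buttons.

193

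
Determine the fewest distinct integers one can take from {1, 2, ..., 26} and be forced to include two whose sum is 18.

19

Two chosen integers sum to 18 exactly when both halves of some pair {x, 18−x} with 1 ≤ x ≤ 18−x ≤ 17 are chosen — 8 such pairs.
The remaining 10 elements (those with no distinct partner in range) can never complete a 18-sum, so the worst case takes all of them and one from each pair: 10 + 8 = 18.
The 19th integer has to be the second member of some pair, so 18 + 1 = 19.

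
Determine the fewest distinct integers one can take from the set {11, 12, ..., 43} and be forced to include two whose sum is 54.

Two chosen integers sum to 54 exactly when both halves of some pair {x, 54−x} with 11 ≤ x ≤ 54−x ≤ 43 are chosen — 16 such pairs.
The remaining 1 element (those with no distinct partner in range) can never complete a 54-sum, so the worst case takes all of them and one from each pair: 1 + 16 = 17.
By pigeonhole, the 18th integer has to be the second member of some pair, so 17 + 1 = 18.

18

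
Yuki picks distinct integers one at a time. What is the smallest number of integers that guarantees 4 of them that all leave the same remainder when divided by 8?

25

By pigeonhole, the 8 residue classes mod 8 are the pigeonholes.
With 24 integers one could put 3 in each residue class and have no class reach 4.
The 25th integer pushes some class to 4, so 8·3 + 1 = 25.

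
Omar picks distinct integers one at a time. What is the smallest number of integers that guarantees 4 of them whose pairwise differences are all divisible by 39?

Integers whose pairwise differences are multiples of 39 are exactly those sharing a remainder mod 39. The 39 residue classes mod 39 are the pigeonholes.
With 117 integers one could put 3 in each residue class and have no class reach 4.
The 118th integer pushes some class to 4, so 39·3 + 1 = 118.

118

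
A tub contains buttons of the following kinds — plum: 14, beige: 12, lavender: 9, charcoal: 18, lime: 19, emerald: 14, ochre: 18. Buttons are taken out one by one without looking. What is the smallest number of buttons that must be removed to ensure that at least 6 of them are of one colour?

The 7 colours are the holes; the buttons drawn are the pigeons.
To avoid 6 of any one colour, the worst case takes at most 5 of each colour.
That gives 5 + 5 + 5 + 5 + 5 + 5 + 5 = 35 buttons with no colour reaching 6.
The next button forces some colour to 6, so 35 + 1 = 36.

36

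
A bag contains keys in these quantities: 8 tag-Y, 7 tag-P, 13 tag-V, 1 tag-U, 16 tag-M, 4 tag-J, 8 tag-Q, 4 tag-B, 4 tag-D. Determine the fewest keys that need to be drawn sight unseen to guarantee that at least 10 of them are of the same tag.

An adversary could hand out at most 9 keys per tag (7 tags run out sooner): 8 + 7 + 9 + 1 + 9 + 4 + 8 + 4 + 4 = 54 keys and still no tag has 10.
Pigeonhole: one more key lands in a tag already at 9, so 55 draws are enough and 54 are not.

55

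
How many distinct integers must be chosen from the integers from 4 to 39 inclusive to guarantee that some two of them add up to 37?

22

A set avoiding the sum 37 can contain at most one of each pair {x, 37−x}, plus the 6 elements whose complement lies outside the range.
The integers 19, …, 39 (21 of them) are such a set: any two sum to at least 19+20 = 39 > 37.
Any 22nd integer completes one of the 15 pairs, so 22 choices force a sum of 37.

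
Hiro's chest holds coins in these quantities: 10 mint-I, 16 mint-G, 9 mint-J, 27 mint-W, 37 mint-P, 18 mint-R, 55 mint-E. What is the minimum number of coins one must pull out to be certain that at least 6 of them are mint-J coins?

In the worst case for collecting mint-J coins, every non-mint-J coin comes out first.
There are 10 + 16 + 27 + 37 + 18 + 55 = 163 non-mint-J coins altogether.
After those, each further coin must be mint-J, so 163 + 6 = 169 draws guarantee 6 mint-J coins.

169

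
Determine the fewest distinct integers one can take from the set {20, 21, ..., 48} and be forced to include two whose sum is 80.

22

Group the elements by complementary pair {x, 80−x}: {32,48}, {33,47}, {34,46}, …, giving 8 two-element pairs, the single value 40 (it cannot pair with itself since the integers are distinct), and 12 integers whose partner 80−x falls outside [20,48].
Treating each of those 21 groups as a pigeonhole, one can pick one integer per group — 21 integers — with no two summing to 80.
The 22nd integer lands in an occupied pair, forcing a sum of 80.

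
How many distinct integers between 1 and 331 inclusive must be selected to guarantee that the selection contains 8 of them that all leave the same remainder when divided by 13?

The 13 residue classes mod 13 are the pigeonholes.
With 91 integers one could put 7 in each residue class and have no class reach 8.
The 92nd integer pushes some class to 8, so 13·7 + 1 = 92.

92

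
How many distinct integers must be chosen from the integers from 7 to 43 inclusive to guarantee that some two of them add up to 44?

23

Group the elements by complementary pair {x, 44−x}: {7,37}, {8,36}, {9,35}, …, giving 15 two-element pairs, the single value 22 (it cannot pair with itself since the integers are distinct), and 6 integers whose partner 44−x falls outside [7,43].
By pigeonhole, treating each of those 22 groups as a pigeonhole, one can pick one integer per group — 22 integers — with no two summing to 44.
The 23rd integer lands in an occupied pair, forcing a sum of 44.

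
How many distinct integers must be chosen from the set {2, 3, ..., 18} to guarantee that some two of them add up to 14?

13

A set avoiding the sum 14 can contain at most one of each pair {x, 14−x}, plus the 7 elements whose complement lies outside the range or equal to its own complement.
The integers 7, …, 18 (12 of them) are such a set: any two sum to at least 7+8 = 15 > 14.
By the pigeonhole principle, any 13th integer completes one of the 5 pairs, so 13 choices force a sum of 14.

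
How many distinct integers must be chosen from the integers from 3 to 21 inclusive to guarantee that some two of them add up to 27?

Two chosen integers sum to 27 exactly when both halves of some pair {x, 27−x} with 6 ≤ x ≤ 27−x ≤ 21 are chosen — 8 such pairs.
The remaining 3 elements (those with no distinct partner in range) can never complete a 27-sum, so the worst case takes all of them and one from each pair: 3 + 8 = 11.
Pigeonhole: the 12th integer has to be the second member of some pair, so 11 + 1 = 12.

12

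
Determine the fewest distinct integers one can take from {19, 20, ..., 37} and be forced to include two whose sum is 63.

Group the elements by complementary pair {x, 63−x}: {26,37}, {27,36}, {28,35}, …, giving 6 two-element pairs and 7 integers whose partner 63−x falls outside [19,37].
Treating each of those 13 groups as a pigeonhole, one can pick one integer per group — 13 integers — with no two summing to 63.
The 14th integer lands in an occupied pair, forcing a sum of 63.

14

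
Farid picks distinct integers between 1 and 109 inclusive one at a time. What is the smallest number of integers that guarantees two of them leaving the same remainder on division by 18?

19

Pigeonhole: the 18 residue classes mod 18 are the pigeonholes.
With 18 integers one could put 1 in each residue class and have no class reach 2.
The 19th integer pushes some class to 2, so 18·1 + 1 = 19.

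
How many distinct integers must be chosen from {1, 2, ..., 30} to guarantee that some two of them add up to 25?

Two chosen integers sum to 25 exactly when both halves of some pair {x, 25−x} with 1 ≤ x ≤ 25−x ≤ 24 are chosen — 12 such pairs.
The remaining 6 elements (those with no distinct partner in range) can never complete a 25-sum, so the worst case takes all of them and one from each pair: 6 + 12 = 18.
The 19th integer has to be the second member of some pair, so 18 + 1 = 19.

19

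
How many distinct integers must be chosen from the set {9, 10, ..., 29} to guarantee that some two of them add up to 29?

Two chosen integers sum to 29 exactly when both halves of some pair {x, 29−x} with 9 ≤ x ≤ 29−x ≤ 20 are chosen — 6 such pairs.
The remaining 9 elements (those with no distinct partner in range) can never complete a 29-sum, so the worst case takes all of them and one from each pair: 9 + 6 = 15.
Pigeonhole: the 16th integer has to be the second member of some pair, so 15 + 1 = 16.

16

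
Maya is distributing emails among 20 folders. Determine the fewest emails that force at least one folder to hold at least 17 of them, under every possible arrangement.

With 320 emails one could put exactly 16 in each of the 20 folders, and no folder would reach 17.
By pigeonhole, one more email must land in a folder that already has 16, giving it 17.
So 20 × 16 + 1 = 321 emails are required.

321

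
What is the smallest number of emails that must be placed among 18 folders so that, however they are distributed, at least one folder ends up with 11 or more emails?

With 180 emails one could put exactly 10 in each of the 18 folders, and no folder would reach 11.
Pigeonhole: one more email must land in a folder that already has 10, giving it 11.
So 18 × 10 + 1 = 181 emails are required.

181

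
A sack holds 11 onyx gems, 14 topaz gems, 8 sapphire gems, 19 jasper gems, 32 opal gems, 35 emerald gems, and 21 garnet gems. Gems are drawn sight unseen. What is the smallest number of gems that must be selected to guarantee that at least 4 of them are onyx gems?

133

In the worst case for collecting onyx gems, every non-onyx gem comes out first.
There are 14 + 8 + 19 + 32 + 35 + 21 = 129 non-onyx gems altogether.
After those, each further gem must be onyx, so 129 + 4 = 133 draws guarantee 4 onyx gems.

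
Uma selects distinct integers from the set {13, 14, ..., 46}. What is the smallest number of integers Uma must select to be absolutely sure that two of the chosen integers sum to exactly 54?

21

A set avoiding the sum 54 can contain at most one of each pair {x, 54−x}, plus the 6 elements whose complement lies outside the range or equal to its own complement.
The integers 27, …, 46 (20 of them) are such a set: any two sum to at least 27+28 = 55 > 54.
By pigeonhole, any 21st integer completes one of the 14 pairs, so 21 choices force a sum of 54.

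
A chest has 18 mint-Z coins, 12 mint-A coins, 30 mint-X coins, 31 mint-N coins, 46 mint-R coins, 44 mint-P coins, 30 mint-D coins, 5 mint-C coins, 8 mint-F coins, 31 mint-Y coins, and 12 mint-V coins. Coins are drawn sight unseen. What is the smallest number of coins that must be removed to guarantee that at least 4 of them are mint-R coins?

In the worst case for collecting mint-R coins, every non-mint-R coin comes out first.
There are 18 + 12 + 30 + 31 + 44 + 30 + 5 + 8 + 31 + 12 = 221 non-mint-R coins altogether.
After those, each further coin must be mint-R, so 221 + 4 = 225 draws guarantee 4 mint-R coins.

225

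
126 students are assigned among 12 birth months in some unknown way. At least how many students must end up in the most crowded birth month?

By the pigeonhole principle, the 12 birth months are the holes and the 126 students are the pigeons.
If every birth month held at most 10 students, the total would be at most 12 × 10 = 120, which is less than 126.
So some birth month holds at least ⌈126/12⌉ = 11 students.

11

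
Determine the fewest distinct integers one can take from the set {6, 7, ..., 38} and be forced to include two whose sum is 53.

Group the elements by complementary pair {x, 53−x}: {15,38}, {16,37}, {17,36}, …, giving 12 two-element pairs and 9 integers whose partner 53−x falls outside [6,38].
By pigeonhole, treating each of those 21 groups as a pigeonhole, one can pick one integer per group — 21 integers — with no two summing to 53.
The 22nd integer lands in an occupied pair, forcing a sum of 53.

22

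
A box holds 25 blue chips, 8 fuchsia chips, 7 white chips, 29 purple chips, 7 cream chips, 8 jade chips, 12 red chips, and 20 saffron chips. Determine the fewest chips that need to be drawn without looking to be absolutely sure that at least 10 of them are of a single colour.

Put each drawn chip into a box by colour. The largest draw with every box below 10 takes min(count, 9) from each colour; colours with fewer than 9 contribute all they have.
Σ min(cᵢ, 9) = 9 + 8 + 7 + 9 + 7 + 8 + 9 + 9 = 66.
Draw number 66 + 1 = 67 must push one box to 10.

67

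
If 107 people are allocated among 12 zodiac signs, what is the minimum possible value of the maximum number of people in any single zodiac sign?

Pigeonhole: the 12 zodiac signs are the holes and the 107 people are the pigeons.
If every zodiac sign held at most 8 people, the total would be at most 12 × 8 = 96, which is less than 107.
So some zodiac sign holds at least ⌈107/12⌉ = 9 people.

9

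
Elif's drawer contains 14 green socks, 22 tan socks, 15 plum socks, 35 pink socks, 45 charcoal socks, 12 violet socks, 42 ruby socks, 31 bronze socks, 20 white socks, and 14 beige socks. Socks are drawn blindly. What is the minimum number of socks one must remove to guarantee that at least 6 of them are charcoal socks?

In the worst case for collecting charcoal socks, every non-charcoal sock comes out first.
There are 14 + 22 + 15 + 35 + 12 + 42 + 31 + 20 + 14 = 205 non-charcoal socks altogether.
After those, each further sock must be charcoal, so 205 + 6 = 211 draws guarantee 6 charcoal socks.

211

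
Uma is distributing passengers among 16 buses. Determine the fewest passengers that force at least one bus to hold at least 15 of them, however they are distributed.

With 224 passengers one could put exactly 14 in each of the 16 buses, and no bus would reach 15.
Pigeonhole: one more passenger must land in a bus that already has 14, giving it 15.
So 16 × 14 + 1 = 225 passengers are required.

225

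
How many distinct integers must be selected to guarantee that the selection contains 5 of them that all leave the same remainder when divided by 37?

149

By the pigeonhole principle, the 37 residue classes mod 37 are the pigeonholes.
With 148 integers one could put 4 in each residue class and have no class reach 5.
The 149th integer pushes some class to 5, so 37·4 + 1 = 149.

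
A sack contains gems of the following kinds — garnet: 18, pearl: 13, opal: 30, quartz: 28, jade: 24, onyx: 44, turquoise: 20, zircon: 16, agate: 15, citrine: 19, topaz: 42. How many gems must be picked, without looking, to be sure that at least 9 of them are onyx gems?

234

In the worst case for collecting onyx gems, every non-onyx gem comes out first.
There are 18 + 13 + 30 + 28 + 24 + 20 + 16 + 15 + 19 + 42 = 225 non-onyx gems altogether.
After those, each further gem must be onyx, so 225 + 9 = 234 draws guarantee 9 onyx gems.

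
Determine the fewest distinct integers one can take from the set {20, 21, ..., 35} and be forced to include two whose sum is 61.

12

A set avoiding the sum 61 can contain at most one of each pair {x, 61−x}, plus the 6 elements whose complement lies outside the range.
The integers 20, …, 30 (11 of them) are such a set: any two sum to at least 20+21 = 41 and at most 29+30 = 59 < 61.
Pigeonhole: any 12th integer completes one of the 5 pairs, so 12 choices force a sum of 61.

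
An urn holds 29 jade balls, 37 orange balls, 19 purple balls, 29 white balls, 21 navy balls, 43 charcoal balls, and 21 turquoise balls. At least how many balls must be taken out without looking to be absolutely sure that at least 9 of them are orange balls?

171

In the worst case for collecting orange balls, every non-orange ball comes out first.
There are 29 + 19 + 29 + 21 + 43 + 21 = 162 non-orange balls altogether.
After those, each further ball must be orange, so 162 + 9 = 171 draws guarantee 9 orange balls.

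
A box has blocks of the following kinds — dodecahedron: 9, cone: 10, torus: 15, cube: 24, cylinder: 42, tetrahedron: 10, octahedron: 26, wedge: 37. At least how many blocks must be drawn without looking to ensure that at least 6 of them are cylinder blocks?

137

In the worst case for collecting cylinder blocks, every non-cylinder block comes out first.
There are 9 + 10 + 15 + 24 + 10 + 26 + 37 = 131 non-cylinder blocks altogether.
After those, each further block must be cylinder, so 131 + 6 = 137 draws guarantee 6 cylinder blocks.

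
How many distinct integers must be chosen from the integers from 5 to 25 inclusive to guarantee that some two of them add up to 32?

13

A set avoiding the sum 32 can contain at most one of each pair {x, 32−x}, plus the 3 elements whose complement lies outside the range or equal to its own complement.
The integers 5, …, 16 (12 of them) are such a set: any two sum to at least 5+6 = 11 and at most 15+16 = 31 < 32.
Pigeonhole: any 13th integer completes one of the 9 pairs, so 13 choices force a sum of 32.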